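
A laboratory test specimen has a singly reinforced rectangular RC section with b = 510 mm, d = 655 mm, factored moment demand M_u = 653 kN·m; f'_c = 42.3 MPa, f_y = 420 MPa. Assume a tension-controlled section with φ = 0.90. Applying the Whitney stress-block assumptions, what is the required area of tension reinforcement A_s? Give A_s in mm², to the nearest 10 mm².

A_s ≈ 2770 mm²

M_n = M_u/φ = 653/0.90 = 725.556 kN·m.
With M_n = 0.85 f'_c a b (d − a/2), solve the quadratic for a:
a = d − √(d² − 2M_n/(0.85 f'_c b)) = 655 − √(655² − 2 × 725.556×10⁶/(0.85 × 42.3 × 510)) = 63.49 mm.
A_s = 0.85 f'_c a b / f_y = 0.85 × 42.3 × 63.49 × 510 / 420 = 2772.0 mm².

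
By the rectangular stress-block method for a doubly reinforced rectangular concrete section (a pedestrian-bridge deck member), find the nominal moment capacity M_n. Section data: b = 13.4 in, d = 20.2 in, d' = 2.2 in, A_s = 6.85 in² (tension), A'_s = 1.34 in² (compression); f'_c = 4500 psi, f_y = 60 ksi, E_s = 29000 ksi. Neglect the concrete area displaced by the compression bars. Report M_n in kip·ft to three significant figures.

M_n ≈ 588 kip·ft

Assume both steels yield.
a = (A_s − A'_s) f_y/(0.85 f'_c b) = (6.85 − 1.34) × 60/(0.85 × 4.5 × 13.4) = 6.450 in.
c = a/β₁ = 6.450/0.825 = 7.818 in; ε'_s = 0.003(c − d')/c = 0.0022 ≥ ε_y = 0.0021, so the compression steel yields.
M_n = (A_s − A'_s) f_y (d − a/2) + A'_s f_y (d − d') = 330.6 × (20.2 − 3.225) + 80.4 × (20.2 − 2.2) = 5611.9 + 1447.2 = 7059.1 kip·in = 7059.1/12 = 588.26 kip·ft.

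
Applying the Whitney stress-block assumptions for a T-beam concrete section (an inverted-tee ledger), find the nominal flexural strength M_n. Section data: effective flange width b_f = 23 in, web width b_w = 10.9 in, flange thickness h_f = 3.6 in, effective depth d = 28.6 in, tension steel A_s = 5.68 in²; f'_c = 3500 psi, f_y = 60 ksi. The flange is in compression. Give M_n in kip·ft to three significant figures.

Tension: T = A_s f_y = 5.68 × 60 = 340.8 kips.
Try a within the flange: a = T/(0.85 f'_c b_f) = 340.8/(0.85 × 3.5 × 23) = 4.981 in.
a = 4.981 > h_f = 3.6 in: the block extends into the web. Split into flange-overhang and web parts.
C_f = 0.85 f'_c (b_f − b_w) h_f = 0.85 × 3.5 × (23 − 10.9) × 3.6 = 129.6 kips.
Remaining web compression depth: a_w = (T − C_f)/(0.85 f'_c b_w) = (340.8 − 129.6)/(0.85 × 3.5 × 10.9) = 6.513 in.
M_n = C_f(d − h_f/2) + (T − C_f)(d − a_w/2) = 129.6 × (28.6 − 1.8) + 211.2 × (28.6 − 3.2565) = 3473.3 + 5352.5 = 8825.8 kip·in.
M_n = 8825.8/12 = 735.48 kip·ft.

M_n ≈ 735 kip·ft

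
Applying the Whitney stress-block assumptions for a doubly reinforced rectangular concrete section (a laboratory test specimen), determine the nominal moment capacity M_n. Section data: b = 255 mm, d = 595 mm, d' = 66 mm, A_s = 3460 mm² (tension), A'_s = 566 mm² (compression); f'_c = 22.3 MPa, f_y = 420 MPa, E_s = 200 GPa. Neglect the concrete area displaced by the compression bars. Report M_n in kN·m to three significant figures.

M_n ≈ 696 kN·m

Assume both tension and compression steel yield.
Net tension couple steel: A_s − A'_s = 2894 mm².
a = (A_s − A'_s) f_y / (0.85 f'_c b) = 1215480/(0.85 × 22.3 × 255) = 251.47 mm.
c = a/β₁ = 251.47/0.85 = 295.85 mm; ε'_s = 0.003(c − d')/c = 0.0023 ≥ f_y/E_s = 0.0021, so compression steel does yield.
M_n = (A_s − A'_s) f_y (d − a/2) + A'_s f_y (d − d') = [1215480 × (595 − 125.735) + 237720 × (595 − 66)] × 10⁻⁶ = 570.38 + 125.75 = 696.13 kN·m.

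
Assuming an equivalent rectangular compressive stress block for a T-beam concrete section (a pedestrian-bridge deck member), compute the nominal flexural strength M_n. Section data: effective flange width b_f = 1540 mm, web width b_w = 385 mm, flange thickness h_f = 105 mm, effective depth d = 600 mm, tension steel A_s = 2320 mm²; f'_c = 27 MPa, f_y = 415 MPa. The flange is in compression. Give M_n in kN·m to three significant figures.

Tension: T = A_s f_y = 2320 × 415 = 962800 N.
Try a within the flange: a = T/(0.85 f'_c b_f) = 962800/(0.85 × 27 × 1540) = 27.24 mm.
Since a = 27.24 ≤ h_f = 105 mm, the stress block lies entirely in the flange; analyse as a rectangular beam of width b_f.
M_n = T(d − a/2) = 962800 × (600 − 13.62) = 564.57 × 10⁶ N·mm.
M_n = 564.57 kN·m.

M_n ≈ 565 kN·m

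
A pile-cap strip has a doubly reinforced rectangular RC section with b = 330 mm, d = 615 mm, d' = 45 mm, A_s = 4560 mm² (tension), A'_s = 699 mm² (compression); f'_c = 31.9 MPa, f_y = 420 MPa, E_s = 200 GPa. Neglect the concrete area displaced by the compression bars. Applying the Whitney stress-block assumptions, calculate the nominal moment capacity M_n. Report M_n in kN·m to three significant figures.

M_n ≈ 1020 kN·m

Assume both tension and compression steel yield.
Net tension couple steel: A_s − A'_s = 3861 mm².
a = (A_s − A'_s) f_y / (0.85 f'_c b) = 1621620/(0.85 × 31.9 × 330) = 181.23 mm.
c = a/β₁ = 181.23/0.822 = 220.47 mm; ε'_s = 0.003(c − d')/c = 0.0024 ≥ f_y/E_s = 0.0021, so compression steel does yield.
M_n = (A_s − A'_s) f_y (d − a/2) + A'_s f_y (d − d') = [1621620 × (615 − 90.615) + 293580 × (615 − 45)] × 10⁻⁶ = 850.35 + 167.34 = 1017.69 kN·m.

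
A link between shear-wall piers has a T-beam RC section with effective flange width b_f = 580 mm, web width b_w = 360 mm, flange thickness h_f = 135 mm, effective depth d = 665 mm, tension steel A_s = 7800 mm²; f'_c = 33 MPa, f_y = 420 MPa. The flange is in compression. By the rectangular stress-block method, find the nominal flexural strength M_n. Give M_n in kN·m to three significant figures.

Tension: T = A_s f_y = 7800 × 420 = 3276000 N.
Try a within the flange: a = T/(0.85 f'_c b_f) = 3276000/(0.85 × 33 × 580) = 201.36 mm.
a = 201.36 > h_f = 135 mm: the block extends into the web. Split into flange-overhang and web parts.
C_f = 0.85 f'_c (b_f − b_w) h_f = 0.85 × 33 × (580 − 360) × 135 = 833085 N.
Remaining web compression depth: a_w = (T − C_f)/(0.85 f'_c b_w) = (3276000 − 833085)/(0.85 × 33 × 360) = 241.92 mm.
M_n = C_f(d − h_f/2) + (T − C_f)(d − a_w/2) = 833085 × (665 − 67.5) + 2442915 × (665 − 120.96) = 497.77 + 1329.04 = 1826.81 × 10⁶ N·mm.
M_n = 1826.81 kN·m.

M_n ≈ 1830 kN·m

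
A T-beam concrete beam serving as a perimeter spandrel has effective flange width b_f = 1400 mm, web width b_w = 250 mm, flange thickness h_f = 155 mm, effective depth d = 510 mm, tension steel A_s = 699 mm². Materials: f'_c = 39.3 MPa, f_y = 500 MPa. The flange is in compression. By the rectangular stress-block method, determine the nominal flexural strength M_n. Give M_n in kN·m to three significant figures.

M_n ≈ 177 kN·m

Tension: T = A_s f_y = 699 × 500 = 349500 N.
Try a within the flange: a = T/(0.85 f'_c b_f) = 349500/(0.85 × 39.3 × 1400) = 7.47 mm.
Since a = 7.47 ≤ h_f = 155 mm, the stress block lies entirely in the flange; analyse as a rectangular beam of width b_f.
M_n = T(d − a/2) = 349500 × (510 − 3.735) = 176.94 × 10⁶ N·mm.
M_n = 176.94 kN·m.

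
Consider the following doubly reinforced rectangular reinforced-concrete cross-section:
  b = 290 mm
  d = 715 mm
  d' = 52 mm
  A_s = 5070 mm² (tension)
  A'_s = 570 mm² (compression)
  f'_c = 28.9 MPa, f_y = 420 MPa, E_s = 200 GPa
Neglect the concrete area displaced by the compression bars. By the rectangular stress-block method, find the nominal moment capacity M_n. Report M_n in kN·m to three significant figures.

M_n ≈ 1260 kN·m

Assume both tension and compression steel yield.
Net tension couple steel: A_s − A'_s = 4500 mm².
a = (A_s − A'_s) f_y / (0.85 f'_c b) = 1890000/(0.85 × 28.9 × 290) = 265.31 mm.
c = a/β₁ = 265.31/0.844 = 314.35 mm; ε'_s = 0.003(c − d')/c = 0.0025 ≥ f_y/E_s = 0.0021, so compression steel does yield.
M_n = (A_s − A'_s) f_y (d − a/2) + A'_s f_y (d − d') = [1890000 × (715 − 132.655) + 239400 × (715 − 52)] × 10⁻⁶ = 1100.63 + 158.72 = 1259.35 kN·m.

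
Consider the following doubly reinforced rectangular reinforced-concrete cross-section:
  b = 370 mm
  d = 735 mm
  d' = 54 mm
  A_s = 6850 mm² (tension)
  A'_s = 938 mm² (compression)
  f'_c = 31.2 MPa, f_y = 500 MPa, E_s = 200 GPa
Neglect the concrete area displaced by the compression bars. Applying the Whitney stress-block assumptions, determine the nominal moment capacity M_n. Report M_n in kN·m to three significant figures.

M_n ≈ 2050 kN·m

Assume both tension and compression steel yield.
Net tension couple steel: A_s − A'_s = 5912 mm².
a = (A_s − A'_s) f_y / (0.85 f'_c b) = 2956000/(0.85 × 31.2 × 370) = 301.25 mm.
c = a/β₁ = 301.25/0.827 = 364.27 mm; ε'_s = 0.003(c − d')/c = 0.0026 ≥ f_y/E_s = 0.0025, so compression steel does yield.
M_n = (A_s − A'_s) f_y (d − a/2) + A'_s f_y (d − d') = [2956000 × (735 − 150.625) + 469000 × (735 − 54)] × 10⁻⁶ = 1727.41 + 319.39 = 2046.80 kN·m.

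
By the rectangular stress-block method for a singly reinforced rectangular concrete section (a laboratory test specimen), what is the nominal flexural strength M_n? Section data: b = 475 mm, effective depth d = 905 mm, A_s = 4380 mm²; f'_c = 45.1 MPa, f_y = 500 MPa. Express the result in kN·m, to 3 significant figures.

T = A_s f_y = 4380 × 500 = 2190000 N = 2190 kN.
From C = T: a = T/(0.85 f'_c b) = 2190000/(0.85 × 45.1 × 475) = 120.27 mm.
M_n = T(d − a/2) = 2190 kN × (905 − 60.135) mm = 1850.25 kN·m.

M_n ≈ 1850 kN·m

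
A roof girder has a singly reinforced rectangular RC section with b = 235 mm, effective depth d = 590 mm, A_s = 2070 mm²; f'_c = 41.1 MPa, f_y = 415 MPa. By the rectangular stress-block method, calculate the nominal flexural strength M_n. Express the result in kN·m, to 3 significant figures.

M_n ≈ 462 kN·m

T = A_s f_y = 2070 × 415 = 859050 N = 859.05 kN.
From C = T: a = T/(0.85 f'_c b) = 859050/(0.85 × 41.1 × 235) = 104.64 mm.
M_n = T(d − a/2) = 859.05 kN × (590 − 52.32) mm = 461.89 kN·m.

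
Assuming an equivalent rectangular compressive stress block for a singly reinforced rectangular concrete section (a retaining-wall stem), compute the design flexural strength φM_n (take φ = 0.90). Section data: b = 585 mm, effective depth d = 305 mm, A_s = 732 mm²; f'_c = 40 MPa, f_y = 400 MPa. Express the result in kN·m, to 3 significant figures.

φM_n ≈ 78.4 kN·m

T = A_s f_y = 732 × 400 = 292800 N = 292.8 kN.
From C = T: a = T/(0.85 f'_c b) = 292800/(0.85 × 40 × 585) = 14.72 mm.
M_n = T(d − a/2) = 292.8 kN × (305 − 7.36) mm = 87.15 kN·m.
φM_n = 0.90 × 87.15 = 78.44 kN·m.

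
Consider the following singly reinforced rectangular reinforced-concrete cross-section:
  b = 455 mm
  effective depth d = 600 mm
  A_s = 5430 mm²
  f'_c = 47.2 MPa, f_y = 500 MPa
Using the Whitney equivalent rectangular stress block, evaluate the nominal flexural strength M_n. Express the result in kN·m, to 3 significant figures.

T = A_s f_y = 5430 × 500 = 2715000 N = 2715 kN.
From C = T: a = T/(0.85 f'_c b) = 2715000/(0.85 × 47.2 × 455) = 148.73 mm.
M_n = T(d − a/2) = 2715 kN × (600 − 74.365) mm = 1427.10 kN·m.

M_n ≈ 1430 kN·m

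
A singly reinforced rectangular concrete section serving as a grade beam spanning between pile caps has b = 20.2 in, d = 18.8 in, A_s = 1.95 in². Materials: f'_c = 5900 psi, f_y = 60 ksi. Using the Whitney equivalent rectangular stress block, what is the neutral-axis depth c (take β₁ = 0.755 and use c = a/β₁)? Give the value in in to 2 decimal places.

T = A_s f_y = 1.95 × 60 = 117 kips.
a = T/(0.85 f'_c b) = 117/(0.85 × 5.9 × 20.2) = 1.1550 in.
With β₁ = 0.755, c = a/β₁ = 1.1550/0.755 = 1.53 in.

c ≈ 1.53 in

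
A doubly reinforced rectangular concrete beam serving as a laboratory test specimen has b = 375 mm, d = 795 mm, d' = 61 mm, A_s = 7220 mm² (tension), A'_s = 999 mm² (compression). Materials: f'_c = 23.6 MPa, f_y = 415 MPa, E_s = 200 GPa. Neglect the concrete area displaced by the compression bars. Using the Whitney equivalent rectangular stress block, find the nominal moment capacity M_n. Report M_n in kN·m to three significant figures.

M_n ≈ 1910 kN·m

Assume both tension and compression steel yield.
Net tension couple steel: A_s − A'_s = 6221 mm².
a = (A_s − A'_s) f_y / (0.85 f'_c b) = 2581715/(0.85 × 23.6 × 375) = 343.20 mm.
c = a/β₁ = 343.20/0.85 = 403.76 mm; ε'_s = 0.003(c − d')/c = 0.0025 ≥ f_y/E_s = 0.0021, so compression steel does yield.
M_n = (A_s − A'_s) f_y (d − a/2) + A'_s f_y (d − d') = [2581715 × (795 − 171.6) + 414585 × (795 − 61)] × 10⁻⁶ = 1609.44 + 304.31 = 1913.75 kN·m.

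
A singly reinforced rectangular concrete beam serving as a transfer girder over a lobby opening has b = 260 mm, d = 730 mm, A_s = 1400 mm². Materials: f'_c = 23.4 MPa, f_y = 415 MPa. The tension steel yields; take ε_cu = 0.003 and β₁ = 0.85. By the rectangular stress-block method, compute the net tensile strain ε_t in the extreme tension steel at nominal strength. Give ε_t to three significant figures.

ε_t ≈ 0.0136

a = A_s f_y/(0.85 f'_c b) = 112.35 mm.
β₁ = 0.85, so c = a/β₁ = 112.35/0.85 = 132.18 mm.
From the linear strain diagram with ε_cu = 0.003: ε_t = 0.003 (d − c)/c = 0.003 × (730 − 132.18)/132.18 = 0.0136.
Since ε_t ≥ 0.005, the section is tension-controlled.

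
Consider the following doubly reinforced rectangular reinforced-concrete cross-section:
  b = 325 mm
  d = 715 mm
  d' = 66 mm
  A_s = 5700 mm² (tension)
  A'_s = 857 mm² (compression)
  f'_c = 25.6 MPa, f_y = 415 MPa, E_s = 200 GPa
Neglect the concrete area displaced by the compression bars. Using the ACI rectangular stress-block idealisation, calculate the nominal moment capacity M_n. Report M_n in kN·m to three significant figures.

Assume both tension and compression steel yield.
Net tension couple steel: A_s − A'_s = 4843 mm².
a = (A_s − A'_s) f_y / (0.85 f'_c b) = 2009845/(0.85 × 25.6 × 325) = 284.20 mm.
c = a/β₁ = 284.20/0.85 = 334.35 mm; ε'_s = 0.003(c − d')/c = 0.0024 ≥ f_y/E_s = 0.0021, so compression steel does yield.
M_n = (A_s − A'_s) f_y (d − a/2) + A'_s f_y (d − d') = [2009845 × (715 − 142.1) + 355655 × (715 − 66)] × 10⁻⁶ = 1151.44 + 230.82 = 1382.26 kN·m.

M_n ≈ 1380 kN·m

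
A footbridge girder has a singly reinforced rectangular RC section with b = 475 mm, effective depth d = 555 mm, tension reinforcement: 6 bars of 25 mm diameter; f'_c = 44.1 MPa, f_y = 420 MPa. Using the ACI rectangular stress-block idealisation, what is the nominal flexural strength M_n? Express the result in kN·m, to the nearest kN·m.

A_s = 6 × 491 = 2946 mm².
T = A_s f_y = 2946 × 420 = 1237320 N = 1237.32 kN.
From C = T: a = T/(0.85 f'_c b) = 1237320/(0.85 × 44.1 × 475) = 69.49 mm.
M_n = T(d − a/2) = 1237.32 kN × (555 − 34.745) mm = 643.72 kN·m.

M_n ≈ 644 kN·m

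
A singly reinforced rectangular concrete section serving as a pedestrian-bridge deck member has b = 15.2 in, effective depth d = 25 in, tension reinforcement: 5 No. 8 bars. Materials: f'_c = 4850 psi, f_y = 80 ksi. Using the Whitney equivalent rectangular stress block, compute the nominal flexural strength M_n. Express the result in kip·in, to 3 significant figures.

A_s = 5 × 0.79 = 3.95 in².
T = A_s f_y = 3.95 × 80 = 316 kips.
a = T/(0.85 f'_c b) = 316/(0.85 × 4.85 × 15.2) = 5.043 in.
M_n = T(d − a/2) = 316 × (25 − 2.5215) = 7103.2 kip·in.

M_n ≈ 7100 kip·in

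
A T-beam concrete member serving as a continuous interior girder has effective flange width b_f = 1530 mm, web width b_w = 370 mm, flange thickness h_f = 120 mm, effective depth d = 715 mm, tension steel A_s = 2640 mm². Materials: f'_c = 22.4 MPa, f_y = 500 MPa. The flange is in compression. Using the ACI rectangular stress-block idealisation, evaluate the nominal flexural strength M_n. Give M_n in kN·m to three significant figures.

Tension: T = A_s f_y = 2640 × 500 = 1320000 N.
Try a within the flange: a = T/(0.85 f'_c b_f) = 1320000/(0.85 × 22.4 × 1530) = 45.31 mm.
Since a = 45.31 ≤ h_f = 120 mm, the stress block lies entirely in the flange; analyse as a rectangular beam of width b_f.
M_n = T(d − a/2) = 1320000 × (715 − 22.655) = 913.90 × 10⁶ N·mm.
M_n = 913.90 kN·m.

M_n ≈ 914 kN·m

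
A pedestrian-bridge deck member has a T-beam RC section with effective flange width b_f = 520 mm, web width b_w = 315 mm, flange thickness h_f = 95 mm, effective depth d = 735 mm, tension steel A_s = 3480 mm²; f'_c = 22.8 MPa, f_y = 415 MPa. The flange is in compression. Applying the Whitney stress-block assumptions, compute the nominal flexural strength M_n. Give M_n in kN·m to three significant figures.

M_n ≈ 950 kN·m

Tension: T = A_s f_y = 3480 × 415 = 1444200 N.
Try a within the flange: a = T/(0.85 f'_c b_f) = 1444200/(0.85 × 22.8 × 520) = 143.31 mm.
a = 143.31 > h_f = 95 mm: the block extends into the web. Split into flange-overhang and web parts.
C_f = 0.85 f'_c (b_f − b_w) h_f = 0.85 × 22.8 × (520 − 315) × 95 = 377426 N.
Remaining web compression depth: a_w = (T − C_f)/(0.85 f'_c b_w) = (1444200 − 377426)/(0.85 × 22.8 × 315) = 174.75 mm.
M_n = C_f(d − h_f/2) + (T − C_f)(d − a_w/2) = 377426 × (735 − 47.5) + 1066774 × (735 − 87.375) = 259.48 + 690.87 = 950.35 × 10⁶ N·mm.
M_n = 950.35 kN·m.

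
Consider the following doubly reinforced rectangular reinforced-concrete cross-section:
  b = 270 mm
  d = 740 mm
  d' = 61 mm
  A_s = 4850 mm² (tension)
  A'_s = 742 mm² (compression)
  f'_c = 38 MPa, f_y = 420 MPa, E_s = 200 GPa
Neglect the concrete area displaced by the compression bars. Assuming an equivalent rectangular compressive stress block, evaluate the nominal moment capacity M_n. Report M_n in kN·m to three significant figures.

Assume both tension and compression steel yield.
Net tension couple steel: A_s − A'_s = 4108 mm².
a = (A_s − A'_s) f_y / (0.85 f'_c b) = 1725360/(0.85 × 38 × 270) = 197.84 mm.
c = a/β₁ = 197.84/0.779 = 253.97 mm; ε'_s = 0.003(c − d')/c = 0.0023 ≥ f_y/E_s = 0.0021, so compression steel does yield.
M_n = (A_s − A'_s) f_y (d − a/2) + A'_s f_y (d − d') = [1725360 × (740 − 98.92) + 311640 × (740 − 61)] × 10⁻⁶ = 1106.09 + 211.60 = 1317.69 kN·m.

M_n ≈ 1320 kN·m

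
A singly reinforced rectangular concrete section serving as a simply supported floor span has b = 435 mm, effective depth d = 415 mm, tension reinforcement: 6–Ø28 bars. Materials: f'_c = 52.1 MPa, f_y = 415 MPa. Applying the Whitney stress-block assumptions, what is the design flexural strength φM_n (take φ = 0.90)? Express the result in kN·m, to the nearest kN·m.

φM_n ≈ 518 kN·m

A_s = 6 × 616 = 3696 mm².
T = A_s f_y = 3696 × 415 = 1533840 N = 1533.84 kN.
From C = T: a = T/(0.85 f'_c b) = 1533840/(0.85 × 52.1 × 435) = 79.62 mm.
M_n = T(d − a/2) = 1533.84 kN × (415 − 39.81) mm = 575.48 kN·m.
φM_n = 0.90 × 575.48 = 517.93 kN·m.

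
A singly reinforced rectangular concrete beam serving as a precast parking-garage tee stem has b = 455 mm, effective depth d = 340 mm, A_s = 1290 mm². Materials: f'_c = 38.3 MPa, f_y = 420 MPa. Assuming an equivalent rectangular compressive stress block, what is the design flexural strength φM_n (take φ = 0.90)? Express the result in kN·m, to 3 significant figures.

φM_n ≈ 157 kN·m

T = A_s f_y = 1290 × 420 = 541800 N = 541.8 kN.
From C = T: a = T/(0.85 f'_c b) = 541800/(0.85 × 38.3 × 455) = 36.58 mm.
M_n = T(d − a/2) = 541.8 kN × (340 − 18.29) mm = 174.30 kN·m.
φM_n = 0.90 × 174.30 = 156.87 kN·m.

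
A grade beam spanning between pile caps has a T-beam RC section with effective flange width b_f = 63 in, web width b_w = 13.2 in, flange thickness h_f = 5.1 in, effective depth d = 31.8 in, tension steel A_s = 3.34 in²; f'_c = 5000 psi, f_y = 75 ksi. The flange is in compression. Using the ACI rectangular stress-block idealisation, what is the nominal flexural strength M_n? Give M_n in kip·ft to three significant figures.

M_n ≈ 654 kip·ft

Tension: T = A_s f_y = 3.34 × 75 = 250.5 kips.
Try a within the flange: a = T/(0.85 f'_c b_f) = 250.5/(0.85 × 5 × 63) = 0.936 in.
Since a = 0.936 ≤ h_f = 5.1 in, the stress block lies entirely in the flange; analyse as a rectangular beam of width b_f.
M_n = T(d − a/2) = 250.5 × (31.8 − 0.468) = 7848.7 kip·in.
M_n = 7848.7/12 = 654.06 kip·ft.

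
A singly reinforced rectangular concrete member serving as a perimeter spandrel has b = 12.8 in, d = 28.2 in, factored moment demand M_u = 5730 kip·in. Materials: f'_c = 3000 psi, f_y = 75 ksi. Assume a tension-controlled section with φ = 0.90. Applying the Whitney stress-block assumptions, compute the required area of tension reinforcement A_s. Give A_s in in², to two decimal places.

A_s ≈ 3.51 in²

M_n = M_u/φ = 5730/0.90 = 6366.67 kip·in.
From M_n = 0.85 f'_c a b (d − a/2):
a = d − √(d² − 2M_n/(0.85 f'_c b)) = 28.2 − √(28.2² − 2 × 6366.67/(0.85 × 3 × 12.8)) = 8.072 in.
A_s = 0.85 f'_c a b / f_y = 0.85 × 3 × 8.072 × 12.8 / 75 = 3.513 in².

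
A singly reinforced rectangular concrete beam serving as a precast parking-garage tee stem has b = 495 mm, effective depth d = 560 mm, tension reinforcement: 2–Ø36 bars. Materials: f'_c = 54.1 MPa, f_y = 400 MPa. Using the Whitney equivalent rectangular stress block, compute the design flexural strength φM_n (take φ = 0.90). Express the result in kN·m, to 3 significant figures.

A_s = 2 × 1018 = 2036 mm².
T = A_s f_y = 2036 × 400 = 814400 N = 814.4 kN.
From C = T: a = T/(0.85 f'_c b) = 814400/(0.85 × 54.1 × 495) = 35.78 mm.
M_n = T(d − a/2) = 814.4 kN × (560 − 17.89) mm = 441.49 kN·m.
φM_n = 0.90 × 441.49 = 397.34 kN·m.

φM_n ≈ 397 kN·m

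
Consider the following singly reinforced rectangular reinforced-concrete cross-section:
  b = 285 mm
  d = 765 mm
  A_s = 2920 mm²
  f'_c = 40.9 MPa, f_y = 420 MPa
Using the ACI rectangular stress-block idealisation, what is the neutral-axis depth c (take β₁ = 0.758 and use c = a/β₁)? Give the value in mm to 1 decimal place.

T = A_s f_y = 2920 × 420 = 1226400 N = 1226.4 kN.
Setting C = 0.85 f'_c a b equal to T: a = 1226400/(0.85 × 40.9 × 285) = 123.778 mm.
With β₁ = 0.758, c = a/β₁ = 123.778/0.758 = 163.3 mm.

c ≈ 163.3 mm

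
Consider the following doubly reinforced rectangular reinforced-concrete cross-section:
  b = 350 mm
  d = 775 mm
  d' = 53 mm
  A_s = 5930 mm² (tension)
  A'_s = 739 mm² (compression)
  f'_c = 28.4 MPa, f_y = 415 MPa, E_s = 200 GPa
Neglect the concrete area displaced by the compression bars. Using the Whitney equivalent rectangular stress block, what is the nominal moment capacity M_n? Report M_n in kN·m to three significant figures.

Assume both tension and compression steel yield.
Net tension couple steel: A_s − A'_s = 5191 mm².
a = (A_s − A'_s) f_y / (0.85 f'_c b) = 2154265/(0.85 × 28.4 × 350) = 254.97 mm.
c = a/β₁ = 254.97/0.847 = 301.03 mm; ε'_s = 0.003(c − d')/c = 0.0025 ≥ f_y/E_s = 0.0021, so compression steel does yield.
M_n = (A_s − A'_s) f_y (d − a/2) + A'_s f_y (d − d') = [2154265 × (775 − 127.485) + 306685 × (775 − 53)] × 10⁻⁶ = 1394.92 + 221.43 = 1616.35 kN·m.

M_n ≈ 1620 kN·m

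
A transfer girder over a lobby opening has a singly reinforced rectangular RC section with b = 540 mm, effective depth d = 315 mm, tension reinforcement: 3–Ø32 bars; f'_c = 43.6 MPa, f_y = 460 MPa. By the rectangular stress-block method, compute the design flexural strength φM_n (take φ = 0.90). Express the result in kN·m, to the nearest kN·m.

A_s = 3 × 804 = 2412 mm².
T = A_s f_y = 2412 × 460 = 1109520 N = 1109.52 kN.
From C = T: a = T/(0.85 f'_c b) = 1109520/(0.85 × 43.6 × 540) = 55.44 mm.
M_n = T(d − a/2) = 1109.52 kN × (315 − 27.72) mm = 318.74 kN·m.
φM_n = 0.90 × 318.74 = 286.87 kN·m.

φM_n ≈ 287 kN·m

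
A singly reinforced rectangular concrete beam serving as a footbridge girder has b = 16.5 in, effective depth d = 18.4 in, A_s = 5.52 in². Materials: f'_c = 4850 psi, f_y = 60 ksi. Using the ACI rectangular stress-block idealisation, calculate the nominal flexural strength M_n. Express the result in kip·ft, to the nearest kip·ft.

T = A_s f_y = 5.52 × 60 = 331.2 kips.
a = T/(0.85 f'_c b) = 331.2/(0.85 × 4.85 × 16.5) = 4.869 in.
M_n = T(d − a/2) = 331.2 × (18.4 − 2.4345) = 5287.8 kip·in = 5287.8/12 = 440.65 kip·ft.

M_n ≈ 441 kip·ft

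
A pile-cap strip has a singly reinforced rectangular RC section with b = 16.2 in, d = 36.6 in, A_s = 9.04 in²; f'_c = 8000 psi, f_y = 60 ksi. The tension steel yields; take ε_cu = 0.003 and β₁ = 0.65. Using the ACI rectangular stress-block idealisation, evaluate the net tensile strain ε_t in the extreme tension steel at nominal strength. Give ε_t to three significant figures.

ε_t ≈ 0.0115

a = A_s f_y/(0.85 f'_c b) = 4.924 in.
β₁ = 0.65, so c = a/β₁ = 4.924/0.65 = 7.575 in.
From the linear strain diagram with ε_cu = 0.003: ε_t = 0.003 (d − c)/c = 0.003 × (36.6 − 7.575)/7.575 = 0.0115.
Since ε_t ≥ 0.005, the section is tension-controlled.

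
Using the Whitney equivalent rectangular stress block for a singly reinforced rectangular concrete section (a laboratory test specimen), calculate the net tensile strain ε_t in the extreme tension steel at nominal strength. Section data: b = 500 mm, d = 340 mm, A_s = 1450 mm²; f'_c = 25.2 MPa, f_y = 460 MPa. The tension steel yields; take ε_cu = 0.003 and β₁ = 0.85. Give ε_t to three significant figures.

ε_t ≈ 0.0109

a = A_s f_y/(0.85 f'_c b) = 62.28 mm.
β₁ = 0.85, so c = a/β₁ = 62.28/0.85 = 73.27 mm.
From the linear strain diagram with ε_cu = 0.003: ε_t = 0.003 (d − c)/c = 0.003 × (340 − 73.27)/73.27 = 0.0109.
Since ε_t ≥ 0.005, the section is tension-controlled.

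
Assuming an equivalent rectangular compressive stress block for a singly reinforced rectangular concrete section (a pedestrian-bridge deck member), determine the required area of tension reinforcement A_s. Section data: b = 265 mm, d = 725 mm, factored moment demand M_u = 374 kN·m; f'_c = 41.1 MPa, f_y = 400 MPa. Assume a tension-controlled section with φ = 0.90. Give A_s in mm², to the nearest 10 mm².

A_s ≈ 1500 mm²

M_n = M_u/φ = 374/0.90 = 415.556 kN·m.
With M_n = 0.85 f'_c a b (d − a/2), solve the quadratic for a:
a = d − √(d² − 2M_n/(0.85 f'_c b)) = 725 − √(725² − 2 × 415.556×10⁶/(0.85 × 41.1 × 265)) = 64.81 mm.
A_s = 0.85 f'_c a b / f_y = 0.85 × 41.1 × 64.81 × 265 / 400 = 1500.0 mm².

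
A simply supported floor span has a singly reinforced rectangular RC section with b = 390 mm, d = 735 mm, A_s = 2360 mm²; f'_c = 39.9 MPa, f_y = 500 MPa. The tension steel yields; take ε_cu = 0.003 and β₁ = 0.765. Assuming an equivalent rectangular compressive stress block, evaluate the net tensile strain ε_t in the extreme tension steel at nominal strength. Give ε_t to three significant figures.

ε_t ≈ 0.0159

a = A_s f_y/(0.85 f'_c b) = 89.21 mm.
β₁ = 0.765, so c = a/β₁ = 89.21/0.765 = 116.61 mm.
From the linear strain diagram with ε_cu = 0.003: ε_t = 0.003 (d − c)/c = 0.003 × (735 − 116.61)/116.61 = 0.0159.
Since ε_t ≥ 0.005, the section is tension-controlled.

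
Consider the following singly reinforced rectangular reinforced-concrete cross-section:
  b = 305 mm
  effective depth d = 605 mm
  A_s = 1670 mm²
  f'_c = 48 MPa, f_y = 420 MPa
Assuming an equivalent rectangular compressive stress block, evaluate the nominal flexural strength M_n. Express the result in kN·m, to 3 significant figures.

T = A_s f_y = 1670 × 420 = 701400 N = 701.4 kN.
From C = T: a = T/(0.85 f'_c b) = 701400/(0.85 × 48 × 305) = 56.36 mm.
M_n = T(d − a/2) = 701.4 kN × (605 − 28.18) mm = 404.58 kN·m.

M_n ≈ 405 kN·m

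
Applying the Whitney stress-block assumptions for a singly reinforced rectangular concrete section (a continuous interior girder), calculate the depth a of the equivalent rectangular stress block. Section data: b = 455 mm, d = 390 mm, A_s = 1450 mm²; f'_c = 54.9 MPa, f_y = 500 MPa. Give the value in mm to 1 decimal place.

a ≈ 34.1 mm

T = A_s f_y = 1450 × 500 = 725000 N = 725 kN.
Setting C = 0.85 f'_c a b equal to T: a = 725000/(0.85 × 54.9 × 455) = 34.1 mm.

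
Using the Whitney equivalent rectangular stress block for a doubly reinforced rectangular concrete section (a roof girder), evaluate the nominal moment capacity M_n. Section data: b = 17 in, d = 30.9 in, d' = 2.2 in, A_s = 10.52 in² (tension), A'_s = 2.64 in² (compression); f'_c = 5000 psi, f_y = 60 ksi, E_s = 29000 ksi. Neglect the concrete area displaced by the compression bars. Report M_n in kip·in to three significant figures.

Assume both steels yield.
a = (A_s − A'_s) f_y/(0.85 f'_c b) = (10.52 − 2.64) × 60/(0.85 × 5 × 17) = 6.544 in.
c = a/β₁ = 6.544/0.8 = 8.180 in; ε'_s = 0.003(c − d')/c = 0.0022 ≥ ε_y = 0.0021, so the compression steel yields.
M_n = (A_s − A'_s) f_y (d − a/2) + A'_s f_y (d − d') = 472.8 × (30.9 − 3.272) + 158.4 × (30.9 − 2.2) = 13062.5 + 4546.1 = 17608.6 kip·in.

M_n ≈ 17600 kip·in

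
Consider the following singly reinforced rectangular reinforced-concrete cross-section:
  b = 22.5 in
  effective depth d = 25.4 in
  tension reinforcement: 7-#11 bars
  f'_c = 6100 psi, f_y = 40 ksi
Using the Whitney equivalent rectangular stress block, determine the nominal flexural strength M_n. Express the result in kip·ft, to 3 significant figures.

M_n ≈ 856 kip·ft

A_s = 7 × 1.56 = 10.92 in².
T = A_s f_y = 10.92 × 40 = 436.8 kips.
a = T/(0.85 f'_c b) = 436.8/(0.85 × 6.1 × 22.5) = 3.744 in.
M_n = T(d − a/2) = 436.8 × (25.4 − 1.872) = 10277.0 kip·in = 10277.0/12 = 856.42 kip·ft.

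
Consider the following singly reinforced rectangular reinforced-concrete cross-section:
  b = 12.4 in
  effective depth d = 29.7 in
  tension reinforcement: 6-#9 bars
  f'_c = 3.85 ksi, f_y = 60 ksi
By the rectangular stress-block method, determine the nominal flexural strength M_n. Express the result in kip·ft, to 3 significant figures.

M_n ≈ 758 kip·ft

A_s = 6 × 1 = 6 in².
T = A_s f_y = 6 × 60 = 360 kips.
a = T/(0.85 f'_c b) = 360/(0.85 × 3.85 × 12.4) = 8.872 in.
M_n = T(d − a/2) = 360 × (29.7 − 4.436) = 9095.0 kip·in = 9095.0/12 = 757.92 kip·ft.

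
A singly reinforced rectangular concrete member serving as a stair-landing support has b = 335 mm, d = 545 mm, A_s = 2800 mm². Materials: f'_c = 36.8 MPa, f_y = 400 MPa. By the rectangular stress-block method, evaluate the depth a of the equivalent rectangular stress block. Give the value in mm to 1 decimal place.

T = A_s f_y = 2800 × 400 = 1120000 N = 1120 kN.
Setting C = 0.85 f'_c a b equal to T: a = 1120000/(0.85 × 36.8 × 335) = 106.9 mm.

a ≈ 106.9 mm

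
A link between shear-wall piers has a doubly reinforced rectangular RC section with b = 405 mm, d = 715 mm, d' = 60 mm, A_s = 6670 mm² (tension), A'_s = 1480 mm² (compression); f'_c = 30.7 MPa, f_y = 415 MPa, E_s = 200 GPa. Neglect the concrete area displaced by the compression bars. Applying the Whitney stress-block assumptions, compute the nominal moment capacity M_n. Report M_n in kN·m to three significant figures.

M_n ≈ 1720 kN·m

Assume both tension and compression steel yield.
Net tension couple steel: A_s − A'_s = 5190 mm².
a = (A_s − A'_s) f_y / (0.85 f'_c b) = 2153850/(0.85 × 30.7 × 405) = 203.80 mm.
c = a/β₁ = 203.80/0.831 = 245.25 mm; ε'_s = 0.003(c − d')/c = 0.0023 ≥ f_y/E_s = 0.0021, so compression steel does yield.
M_n = (A_s − A'_s) f_y (d − a/2) + A'_s f_y (d − d') = [2153850 × (715 − 101.9) + 614200 × (715 − 60)] × 10⁻⁶ = 1320.53 + 402.30 = 1722.83 kN·m.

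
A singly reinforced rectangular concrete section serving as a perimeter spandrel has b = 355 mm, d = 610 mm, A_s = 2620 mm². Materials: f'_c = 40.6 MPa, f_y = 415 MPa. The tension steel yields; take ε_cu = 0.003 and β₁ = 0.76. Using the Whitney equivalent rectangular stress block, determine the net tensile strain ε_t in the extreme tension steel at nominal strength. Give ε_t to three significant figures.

ε_t ≈ 0.0127

a = A_s f_y/(0.85 f'_c b) = 88.75 mm.
β₁ = 0.76, so c = a/β₁ = 88.75/0.76 = 116.78 mm.
From the linear strain diagram with ε_cu = 0.003: ε_t = 0.003 (d − c)/c = 0.003 × (610 − 116.78)/116.78 = 0.0127.
Since ε_t ≥ 0.005, the section is tension-controlled.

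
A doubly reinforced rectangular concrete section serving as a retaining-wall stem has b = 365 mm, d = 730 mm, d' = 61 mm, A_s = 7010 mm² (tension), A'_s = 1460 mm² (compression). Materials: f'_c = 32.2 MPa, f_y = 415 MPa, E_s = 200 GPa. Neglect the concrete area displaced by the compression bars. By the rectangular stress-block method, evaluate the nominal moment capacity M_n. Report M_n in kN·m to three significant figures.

Assume both tension and compression steel yield.
Net tension couple steel: A_s − A'_s = 5550 mm².
a = (A_s − A'_s) f_y / (0.85 f'_c b) = 2303250/(0.85 × 32.2 × 365) = 230.55 mm.
c = a/β₁ = 230.55/0.82 = 281.16 mm; ε'_s = 0.003(c − d')/c = 0.0023 ≥ f_y/E_s = 0.0021, so compression steel does yield.
M_n = (A_s − A'_s) f_y (d − a/2) + A'_s f_y (d − d') = [2303250 × (730 − 115.275) + 605900 × (730 − 61)] × 10⁻⁶ = 1415.87 + 405.35 = 1821.22 kN·m.

M_n ≈ 1820 kN·m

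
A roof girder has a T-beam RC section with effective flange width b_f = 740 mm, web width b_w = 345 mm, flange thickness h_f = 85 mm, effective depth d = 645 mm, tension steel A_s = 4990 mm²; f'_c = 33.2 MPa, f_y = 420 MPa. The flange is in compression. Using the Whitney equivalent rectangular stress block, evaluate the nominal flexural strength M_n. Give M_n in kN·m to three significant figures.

M_n ≈ 1240 kN·m

Tension: T = A_s f_y = 4990 × 420 = 2095800 N.
Try a within the flange: a = T/(0.85 f'_c b_f) = 2095800/(0.85 × 33.2 × 740) = 100.36 mm.
a = 100.36 > h_f = 85 mm: the block extends into the web. Split into flange-overhang and web parts.
C_f = 0.85 f'_c (b_f − b_w) h_f = 0.85 × 33.2 × (740 − 345) × 85 = 947487 N.
Remaining web compression depth: a_w = (T − C_f)/(0.85 f'_c b_w) = (2095800 − 947487)/(0.85 × 33.2 × 345) = 117.95 mm.
M_n = C_f(d − h_f/2) + (T − C_f)(d − a_w/2) = 947487 × (645 − 42.5) + 1148313 × (645 − 58.975) = 570.86 + 672.94 = 1243.80 × 10⁶ N·mm.
M_n = 1243.80 kN·m.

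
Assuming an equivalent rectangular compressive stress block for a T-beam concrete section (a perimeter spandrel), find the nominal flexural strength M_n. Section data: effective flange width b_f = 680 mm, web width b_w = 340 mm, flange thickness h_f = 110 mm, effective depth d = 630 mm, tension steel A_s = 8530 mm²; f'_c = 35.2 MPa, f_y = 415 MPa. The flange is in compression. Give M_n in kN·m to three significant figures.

Tension: T = A_s f_y = 8530 × 415 = 3539950 N.
Try a within the flange: a = T/(0.85 f'_c b_f) = 3539950/(0.85 × 35.2 × 680) = 173.99 mm.
a = 173.99 > h_f = 110 mm: the block extends into the web. Split into flange-overhang and web parts.
C_f = 0.85 f'_c (b_f − b_w) h_f = 0.85 × 35.2 × (680 − 340) × 110 = 1119008 N.
Remaining web compression depth: a_w = (T − C_f)/(0.85 f'_c b_w) = (3539950 − 1119008)/(0.85 × 35.2 × 340) = 237.98 mm.
M_n = C_f(d − h_f/2) + (T − C_f)(d − a_w/2) = 1119008 × (630 − 55) + 2420942 × (630 − 118.99) = 643.43 + 1237.13 = 1880.56 × 10⁶ N·mm.
M_n = 1880.56 kN·m.

M_n ≈ 1880 kN·m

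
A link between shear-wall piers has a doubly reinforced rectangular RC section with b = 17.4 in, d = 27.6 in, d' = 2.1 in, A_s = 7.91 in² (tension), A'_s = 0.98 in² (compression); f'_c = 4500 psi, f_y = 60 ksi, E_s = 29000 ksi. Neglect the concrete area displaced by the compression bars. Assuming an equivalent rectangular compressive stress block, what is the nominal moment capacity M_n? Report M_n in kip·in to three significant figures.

M_n ≈ 11700 kip·in

Assume both steels yield.
a = (A_s − A'_s) f_y/(0.85 f'_c b) = (7.91 − 0.98) × 60/(0.85 × 4.5 × 17.4) = 6.247 in.
c = a/β₁ = 6.247/0.825 = 7.572 in; ε'_s = 0.003(c − d')/c = 0.0022 ≥ ε_y = 0.0021, so the compression steel yields.
M_n = (A_s − A'_s) f_y (d − a/2) + A'_s f_y (d − d') = 415.8 × (27.6 − 3.1235) + 58.8 × (27.6 − 2.1) = 10177.3 + 1499.4 = 11676.7 kip·in.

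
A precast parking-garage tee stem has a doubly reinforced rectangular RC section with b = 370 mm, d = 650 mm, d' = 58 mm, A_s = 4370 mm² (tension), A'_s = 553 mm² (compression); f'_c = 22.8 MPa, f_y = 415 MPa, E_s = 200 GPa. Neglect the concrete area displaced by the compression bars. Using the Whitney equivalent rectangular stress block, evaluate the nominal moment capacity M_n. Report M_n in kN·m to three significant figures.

Assume both tension and compression steel yield.
Net tension couple steel: A_s − A'_s = 3817 mm².
a = (A_s − A'_s) f_y / (0.85 f'_c b) = 1584055/(0.85 × 22.8 × 370) = 220.91 mm.
c = a/β₁ = 220.91/0.85 = 259.89 mm; ε'_s = 0.003(c − d')/c = 0.0023 ≥ f_y/E_s = 0.0021, so compression steel does yield.
M_n = (A_s − A'_s) f_y (d − a/2) + A'_s f_y (d − d') = [1584055 × (650 − 110.455) + 229495 × (650 − 58)] × 10⁻⁶ = 854.67 + 135.86 = 990.53 kN·m.

M_n ≈ 991 kN·m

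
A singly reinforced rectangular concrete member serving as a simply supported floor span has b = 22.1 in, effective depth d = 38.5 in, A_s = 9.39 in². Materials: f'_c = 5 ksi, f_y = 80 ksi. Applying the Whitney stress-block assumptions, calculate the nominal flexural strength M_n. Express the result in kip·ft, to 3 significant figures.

T = A_s f_y = 9.39 × 80 = 751.2 kips.
a = T/(0.85 f'_c b) = 751.2/(0.85 × 5 × 22.1) = 7.998 in.
M_n = T(d − a/2) = 751.2 × (38.5 − 3.999) = 25917.2 kip·in = 25917.2/12 = 2159.77 kip·ft.

M_n ≈ 2160 kip·ft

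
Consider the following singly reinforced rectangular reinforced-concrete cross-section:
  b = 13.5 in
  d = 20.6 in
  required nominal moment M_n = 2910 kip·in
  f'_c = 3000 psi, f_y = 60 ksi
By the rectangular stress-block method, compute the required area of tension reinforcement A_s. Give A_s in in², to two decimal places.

From M_n = 0.85 f'_c a b (d − a/2):
a = d − √(d² − 2M_n/(0.85 f'_c b)) = 20.6 − √(20.6² − 2 × 2910/(0.85 × 3 × 13.5)) = 4.622 in.
A_s = 0.85 f'_c a b / f_y = 0.85 × 3 × 4.622 × 13.5 / 60 = 2.652 in².

A_s ≈ 2.65 in²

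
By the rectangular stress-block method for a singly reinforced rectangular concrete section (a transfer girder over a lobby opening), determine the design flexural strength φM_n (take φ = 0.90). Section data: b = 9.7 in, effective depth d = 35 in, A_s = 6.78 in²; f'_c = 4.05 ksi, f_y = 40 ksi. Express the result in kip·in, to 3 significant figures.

φM_n ≈ 7550 kip·in

T = A_s f_y = 6.78 × 40 = 271.2 kips.
a = T/(0.85 f'_c b) = 271.2/(0.85 × 4.05 × 9.7) = 8.122 in.
M_n = T(d − a/2) = 271.2 × (35 − 4.061) = 8390.7 kip·in.
φM_n = 0.90 × 8390.7 = 7551.6 kip·in.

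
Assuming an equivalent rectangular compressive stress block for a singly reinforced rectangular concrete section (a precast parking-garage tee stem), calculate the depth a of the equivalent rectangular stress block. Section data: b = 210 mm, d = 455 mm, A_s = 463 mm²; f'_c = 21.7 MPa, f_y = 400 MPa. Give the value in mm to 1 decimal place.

T = A_s f_y = 463 × 400 = 185200 N = 185.2 kN.
Setting C = 0.85 f'_c a b equal to T: a = 185200/(0.85 × 21.7 × 210) = 47.8 mm.

a ≈ 47.8 mm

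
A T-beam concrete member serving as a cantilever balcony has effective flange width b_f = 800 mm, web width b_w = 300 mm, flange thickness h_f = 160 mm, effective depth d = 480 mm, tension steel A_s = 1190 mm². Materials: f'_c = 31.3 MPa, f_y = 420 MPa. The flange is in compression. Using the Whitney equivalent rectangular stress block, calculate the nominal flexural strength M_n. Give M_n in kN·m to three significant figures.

M_n ≈ 234 kN·m

Tension: T = A_s f_y = 1190 × 420 = 499800 N.
Try a within the flange: a = T/(0.85 f'_c b_f) = 499800/(0.85 × 31.3 × 800) = 23.48 mm.
Since a = 23.48 ≤ h_f = 160 mm, the stress block lies entirely in the flange; analyse as a rectangular beam of width b_f.
M_n = T(d − a/2) = 499800 × (480 − 11.74) = 234.04 × 10⁶ N·mm.
M_n = 234.04 kN·m.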